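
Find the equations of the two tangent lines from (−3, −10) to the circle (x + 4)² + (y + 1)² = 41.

A line y − (−10) = m(x − (−3)) is tangent when its distance from (−4, −1) is √41:
[m·(−1) − (9)]² = 41(m² + 1)
20m² − 9m − 20 = 0, so m = 5/4 or m = −4/5.
With m = 5/4: 5x − 4y = 25. With m = −4/5: 4x + 5y = −62.

5x − 4y = 25 and 4x + 5y = −62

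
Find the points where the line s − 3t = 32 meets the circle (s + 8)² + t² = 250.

From the line, t = (−32 + s)/3. Substituting:
10s² + 80s − 650 = 0  ⟹  s² + 8s − 65 = 0
s = 5 or s = −13, giving (5, −9) and (−13, −15).

(−13, −15) and (5, −9)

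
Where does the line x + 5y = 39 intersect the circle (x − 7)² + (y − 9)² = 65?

(−1, 8) and (14, 5)

Express y = (39 − x)/5 and substitute into the circle:
26x² − 338x − 364 = 0  ⟹  x² − 13x − 14 = 0
x = 14 or x = −1, giving (14, 5) and (−1, 8).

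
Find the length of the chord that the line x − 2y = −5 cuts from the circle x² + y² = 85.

Centre (0, 0), r² = 85. Perpendicular distance d from centre to line = |5| / √5 = 5/√5.
Half the chord is √(r² − d²) = √(80), so the full chord is 8√5.

8√5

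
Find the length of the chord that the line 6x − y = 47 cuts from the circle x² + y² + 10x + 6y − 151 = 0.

Centre (−5, −3), r² = 185. Perpendicular distance d from centre to line = |−74| / √37 = 74/√37.
Half the chord is √(r² − d²) = √(37), so the full chord is 2√37.

2√37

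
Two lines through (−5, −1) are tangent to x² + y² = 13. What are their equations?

3x − 2y = −13 and 2x + 3y = −13

A line y − (−1) = m(x − (−5)) is tangent when its distance from (0, 0) is √13:
[m·(5) − (1)]² = 13(m² + 1)
6m² − 5m − 6 = 0, so m = 3/2 or m = −2/3.
Through (−5, −1) these give 3x − 2y = −13 and 2x + 3y = −13.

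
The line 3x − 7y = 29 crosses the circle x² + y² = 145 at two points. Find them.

Express y = (−29 + 3x)/7 and substitute into the circle:
58x² − 174x − 6264 = 0  ⟹  x² − 3x − 108 = 0
x = 12 or x = −9, giving (12, 1) and (−9, −8).

(−9, −8) and (12, 1)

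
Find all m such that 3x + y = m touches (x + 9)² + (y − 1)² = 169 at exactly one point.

m = −26 ± 13√10

The line touches the circle iff its distance from (−9, 1) is 13:
|3·(−9) + 1·1 − m| / √10 = 13
|m − (−26)| = 13√10.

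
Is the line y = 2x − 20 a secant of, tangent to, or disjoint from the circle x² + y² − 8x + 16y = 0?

secant

Substituting the line into the circle gives 5x² − 56x + 80 = 0.
Δ = 3136 − 1600 = 1536.
Two real roots: the line is a secant.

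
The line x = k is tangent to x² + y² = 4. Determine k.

k = −2 or k = 2

The line touches the circle iff its distance from (0, 0) is 2:
|1·0 + 0·0 − k| / √1 = 2
|k| = 2, so k = 2 or k = −2.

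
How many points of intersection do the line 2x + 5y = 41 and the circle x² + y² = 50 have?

Substituting the line into the circle gives 29x² − 164x + 431 = 0.
Discriminant = (−164)² − 4·29·(431) = −23100 < 0.
No real roots: the line does not meet the circle.

0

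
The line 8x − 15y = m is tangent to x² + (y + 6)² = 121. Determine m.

The line touches the circle iff its distance from (0, −6) is 11:
|8·0 − 15·(−6) − m| / √289 = 11
|m − (90)| = 11·17, so m = 277 or m = −97.

m = −97 or m = 277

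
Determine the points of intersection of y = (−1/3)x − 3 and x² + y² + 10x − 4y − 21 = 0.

(−12, 1) and (0, −3)

From the line, y = (−9 − x)/3. Substituting:
10x² + 120x = 0  ⟹  x² + 12x = 0
x = 0 or x = −12, giving (0, −3) and (−12, 1).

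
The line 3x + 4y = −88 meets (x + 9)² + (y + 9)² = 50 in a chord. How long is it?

From the line, y = (−88 − 3x)/4. Substituting:
25x² + 600x + 3200 = 0  ⟹  x² + 24x + 128 = 0
x = −8 or x = −16, giving (−8, −16) and (−16, −10).
|(−8, −16) − (−16, −10)| = √((8)² + (−6)²) = 10.

10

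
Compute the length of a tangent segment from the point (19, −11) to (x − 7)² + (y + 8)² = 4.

The centre is (7, −8) and r = 2. The square of the distance from P to the centre is 144 + 9 = 153.
The tangent meets the radius at right angles, so tangent² = |PO|² − r² = 153 − 4 = 149.

√149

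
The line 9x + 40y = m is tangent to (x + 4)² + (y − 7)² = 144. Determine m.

m = −248 or m = 736

For a tangent, require d(centre, line) = r = 12.
|9·(−4) + 40·7 − m| / √1681 = 12
|m − (244)| = 12·41, so m = 736 or m = −248.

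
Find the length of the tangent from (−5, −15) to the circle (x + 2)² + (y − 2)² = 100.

With centre O = (−2, 2), |OP|² = 298 and r² = 100.
The tangent meets the radius at right angles, so tangent² = |PO|² − r² = 298 − 100 = 198.

3√22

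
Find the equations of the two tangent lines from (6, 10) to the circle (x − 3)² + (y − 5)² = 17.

Write the tangent as mx − y + (10 − m·(6)) = 0 and set its distance from the centre to √17:
(−3m − (−5))² = 17(m² + 1)
4m² + 15m − 4 = 0, so m = 1/4 or m = −4.
Through (6, 10) these give x − 4y = −34 and 4x + y = 34.

x − 4y = −34 and 4x + y = 34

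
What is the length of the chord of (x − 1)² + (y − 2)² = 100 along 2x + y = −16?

4√5

Express y = −2x − 16 and substitute into the circle:
5x² + 70x + 225 = 0  ⟹  x² + 14x + 45 = 0
x = −5 or x = −9, giving (−5, −6) and (−9, 2).
Chord length = distance between (−5, −6) and (−9, 2) = √80 = 4√5.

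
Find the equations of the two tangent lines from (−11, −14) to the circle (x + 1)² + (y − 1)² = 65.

Let a tangent through (−11, −14) have slope m. Its distance from (−1, 1) must equal √65:
[m·(10) − (15)]² = 65(m² + 1)
7m² − 60m + 32 = 0, so m = 8 or m = 4/7.
Through (−11, −14) these give 8x − y = −74 and 4x − 7y = 54.

8x − y = −74 and 4x − 7y = 54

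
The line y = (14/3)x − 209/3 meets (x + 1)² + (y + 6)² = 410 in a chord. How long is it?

The distance from (−1, −6) to the line is 205/√205, and r² = 410.
Half the chord is √(r² − d²) = √(205), so the full chord is 2√205.

2√205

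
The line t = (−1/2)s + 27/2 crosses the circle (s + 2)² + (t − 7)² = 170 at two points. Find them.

Express t = (27 − s)/2 and substitute into the circle:
5s² − 10s − 495 = 0  ⟹  s² − 2s − 99 = 0
s = 11 or s = −9, giving (11, 8) and (−9, 18).

(−9, 18) and (11, 8)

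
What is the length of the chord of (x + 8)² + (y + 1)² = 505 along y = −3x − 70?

Express y = −3x − 70 and substitute into the circle:
10x² + 430x + 4320 = 0  ⟹  x² + 43x + 432 = 0
x = −16 or x = −27, giving (−16, −22) and (−27, 11).
Chord length = distance between (−16, −22) and (−27, 11) = √1210 = 11√10.

11√10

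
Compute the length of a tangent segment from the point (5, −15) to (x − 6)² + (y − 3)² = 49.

Centre (6, 3), r² = 49. |PO|² = (−1)² + (−18)² = 325.
The tangent meets the radius at right angles, so tangent² = |PO|² − r² = 325 − 49 = 276.

2√69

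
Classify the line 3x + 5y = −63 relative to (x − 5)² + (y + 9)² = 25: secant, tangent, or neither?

neither

Centre (5, −9), r² = 25. Distance² from centre to line = (33)²/34 = 1089/34.
Since d² > r², the line lies outside the circle.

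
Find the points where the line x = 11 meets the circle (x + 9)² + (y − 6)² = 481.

(11, −3) and (11, 15)

The line gives x = 11. Substituting into the circle:
y² − 12y − 45 = 0
y = 15 or y = −3, giving (11, 15) and (11, −3).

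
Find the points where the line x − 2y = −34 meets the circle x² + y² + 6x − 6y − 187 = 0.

(−16, 9) and (0, 17)

Express y = (34 + x)/2 and substitute into the circle:
5x² + 80x = 0  ⟹  x² + 16x = 0
x = 0 or x = −16, giving (0, 17) and (−16, 9).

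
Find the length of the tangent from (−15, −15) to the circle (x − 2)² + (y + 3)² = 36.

√397

With centre O = (2, −3), |OP|² = 433 and r² = 36.
Power of the point: PT² = |PO|² − r² = 397, so PT = √397.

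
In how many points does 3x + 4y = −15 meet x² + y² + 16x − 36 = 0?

2

Substituting the line into the circle gives 25x² + 346x − 351 = 0.
Δ = 119716 − (−35100) = 154816.
Two real roots: the line is a secant.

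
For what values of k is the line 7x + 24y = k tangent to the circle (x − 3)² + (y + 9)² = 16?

k = −295 or k = −95

The line touches the circle iff its distance from (3, −9) is 4:
|7·3 + 24·(−9) − k| / √625 = 4
|k − (−195)| = 4·25, so k = −95 or k = −295.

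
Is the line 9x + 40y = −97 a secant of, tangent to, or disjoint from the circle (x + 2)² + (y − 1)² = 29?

Centre (−2, 1), r² = 29. Distance² from centre to line = (119)²/1681 = 14161/1681.
Since d² < r², the line cuts the circle twice.

secant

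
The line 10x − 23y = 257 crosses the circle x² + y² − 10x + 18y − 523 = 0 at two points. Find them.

(−18, −19) and (28, 1)

Express y = (−257 + 10x)/23 and substitute into the circle:
629x² − 6290x − 317016 = 0  ⟹  x² − 10x − 504 = 0
x = 28 or x = −18, giving (28, 1) and (−18, −19).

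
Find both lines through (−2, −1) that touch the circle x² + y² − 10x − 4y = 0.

Write the tangent as mx − y + (−1 − m·(−2)) = 0 and set its distance from the centre to √29:
(7m − (3))² = 29(m² + 1)
10m² − 21m − 10 = 0, so m = −2/5 or m = 5/2.
Through (−2, −1) these give 2x + 5y = −9 and 5x − 2y = −8.

2x + 5y = −9 and 5x − 2y = −8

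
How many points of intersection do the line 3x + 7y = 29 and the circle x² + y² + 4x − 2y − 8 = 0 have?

Substituting the line into the circle gives 58x² + 64x + 43 = 0.
Discriminant = (64)² − 4·58·(43) = −5880 < 0.
No real roots: the line does not meet the circle.

0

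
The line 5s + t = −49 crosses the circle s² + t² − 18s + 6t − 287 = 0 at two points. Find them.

(−10, 1) and (−7, −14)

Express t = −5s − 49 and substitute into the circle:
26s² + 442s + 1820 = 0  ⟹  s² + 17s + 70 = 0
s = −7 or s = −10, giving (−7, −14) and (−10, 1).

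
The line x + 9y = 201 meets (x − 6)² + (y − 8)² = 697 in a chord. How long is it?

Substitute y = (201 − x)/9:
82x² − 1230x − 36900 = 0  ⟹  x² − 15x − 450 = 0
x = 30 or x = −15, giving (30, 19) and (−15, 24).
Chord length = distance between (30, 19) and (−15, 24) = √2050 = 5√82.

5√82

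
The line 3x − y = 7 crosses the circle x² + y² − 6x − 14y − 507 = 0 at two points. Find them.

(−3, −16) and (12, 29)

From the line, y = 3x − 7. Substituting:
10x² − 90x − 360 = 0  ⟹  x² − 9x − 36 = 0
x = 12 or x = −3, giving (12, 29) and (−3, −16).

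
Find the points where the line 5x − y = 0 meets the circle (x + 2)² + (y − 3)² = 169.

(−2, −10) and (3, 15)

From the line, y = 5x. Substituting:
26x² − 26x − 156 = 0  ⟹  x² − x − 6 = 0
x = 3 or x = −2, giving (3, 15) and (−2, −10).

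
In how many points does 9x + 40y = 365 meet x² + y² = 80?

2

Substituting the line into the circle gives 1681x² − 6570x + 5225 = 0.
Discriminant = (−6570)² − 4·1681·(5225) = 8032000 > 0.
Two real roots: the line is a secant.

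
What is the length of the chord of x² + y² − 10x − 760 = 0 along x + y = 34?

Centre (5, 0), r² = 785. Perpendicular distance d from centre to line = |−29| / √2 = 29/√2.
Chord = 2√(r² − d²) = 2·√(729/2) = 27√2.

27√2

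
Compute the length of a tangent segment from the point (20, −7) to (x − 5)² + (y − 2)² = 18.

12√2

Centre (5, 2), r² = 18. |PO|² = (15)² + (−9)² = 306.
Power of the point: PT² = |PO|² − r² = 288, so PT = 12√2.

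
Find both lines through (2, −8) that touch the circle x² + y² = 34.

Write the tangent as mx − y + (−8 − m·(2)) = 0 and set its distance from the centre to √34:
(−2m − (8))² = 34(m² + 1)
15m² − 16m − 15 = 0, so m = 5/3 or m = −3/5.
With m = 5/3: 5x − 3y = 34. With m = −3/5: 3x + 5y = −34.

5x − 3y = 34 and 3x + 5y = −34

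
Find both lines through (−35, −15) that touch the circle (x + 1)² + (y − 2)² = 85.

Let a tangent through (−35, −15) have slope m. Its distance from (−1, 2) must equal √85:
[m·(34) − (17)]² = 85(m² + 1)
63m² − 68m + 12 = 0, so m = 6/7 or m = 2/9.
With m = 6/7: 6x − 7y = −105. With m = 2/9: 2x − 9y = 65.

6x − 7y = −105 and 2x − 9y = 65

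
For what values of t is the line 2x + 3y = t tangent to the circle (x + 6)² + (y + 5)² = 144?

The line touches the circle iff its distance from (−6, −5) is 12:
|2·(−6) + 3·(−5) − t| / √13 = 12
|t − (−27)| = 12√13.

t = −27 ± 12√13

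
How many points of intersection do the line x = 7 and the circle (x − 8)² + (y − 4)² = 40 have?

Substituting the line into the circle gives y² − 8y − 23 = 0.
Δ = 64 − (−92) = 156.
Two real roots: the line is a secant.

2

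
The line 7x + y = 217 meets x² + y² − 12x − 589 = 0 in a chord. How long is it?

The distance from (6, 0) to the line is 175/√50, and r² = 625.
Half the chord is √(r² − d²) = √(25/2), so the full chord is 5√2.

5√2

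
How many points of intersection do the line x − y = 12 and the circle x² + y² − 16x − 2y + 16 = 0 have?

Centre (8, 1), r² = 49. Distance² from centre to line = (−5)²/2 = 25/2.
Since d² < r², the line cuts the circle twice.

2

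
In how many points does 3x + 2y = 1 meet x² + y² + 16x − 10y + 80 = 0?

0

d² = (3·(−8) + 2·5 − (1))²/13 = 225/13; r² = 9.
Since d² > r², the line lies outside the circle.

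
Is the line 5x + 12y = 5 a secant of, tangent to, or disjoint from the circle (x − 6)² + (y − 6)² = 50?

Substituting the line into the circle gives 169x² − 1058x + 2473 = 0.
Δ = 1119364 − 1671748 = −552384.
No real roots: the line does not meet the circle.

disjoint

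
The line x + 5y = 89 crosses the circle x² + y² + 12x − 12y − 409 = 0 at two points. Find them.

Substitute y = (89 − x)/5:
26x² + 182x − 7644 = 0  ⟹  x² + 7x − 294 = 0
x = 14 or x = −21, giving (14, 15) and (−21, 22).

(−21, 22) and (14, 15)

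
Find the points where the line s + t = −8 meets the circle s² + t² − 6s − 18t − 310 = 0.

(−17, 9) and (3, −11)

Express t = −s − 8 and substitute into the circle:
2s² + 28s − 102 = 0  ⟹  s² + 14s − 51 = 0
s = 3 or s = −17, giving (3, −11) and (−17, 9).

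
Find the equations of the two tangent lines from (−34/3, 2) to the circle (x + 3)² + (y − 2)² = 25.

3x + 4y = −26 and 3x − 4y = −42

Let a tangent through (−34/3, 2) have slope m. Its distance from (−3, 2) must equal 5:
[m·(25/3) − (0)]² = 25(m² + 1)
16m² − 9 = 0, so m = −3/4 or m = 3/4.
Through (−34/3, 2) these give 3x + 4y = −26 and 3x − 4y = −42.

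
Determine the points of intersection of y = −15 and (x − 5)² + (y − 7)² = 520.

(−1, −15) and (11, −15)

From the line, y = −15. Substituting:
x² − 10x − 11 = 0
x = 11 or x = −1, giving (11, −15) and (−1, −15).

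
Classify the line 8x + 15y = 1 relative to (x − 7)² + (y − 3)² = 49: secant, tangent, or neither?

Substituting the line into the circle gives 289x² − 2446x + 1936 = 0.
Discriminant = (−2446)² − 4·289·(1936) = 3744900 > 0.
Two real roots: the line is a secant.

secant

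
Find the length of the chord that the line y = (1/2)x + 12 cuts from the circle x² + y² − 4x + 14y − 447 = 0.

12√5

Centre (2, −7), r² = 500. Perpendicular distance d from centre to line = |40| / √5 = 40/√5.
Half the chord is √(r² − d²) = √(180), so the full chord is 12√5.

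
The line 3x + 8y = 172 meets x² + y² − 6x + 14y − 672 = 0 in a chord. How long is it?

The distance from (3, −7) to the line is 219/√73, and r² = 730.
Half the chord is √(r² − d²) = √(73), so the full chord is 2√73.

2√73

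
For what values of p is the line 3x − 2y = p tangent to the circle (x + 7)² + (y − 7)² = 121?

p = −35 ± 11√13

For a tangent, require d(centre, line) = r = 11.
|3·(−7) − 2·7 − p| / √13 = 11
|p − (−35)| = 11√13.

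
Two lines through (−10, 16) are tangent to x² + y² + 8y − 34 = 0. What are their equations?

x + y = 6 and 7x + y = −54

Let a tangent through (−10, 16) have slope m. Its distance from (0, −4) must equal 5√2:
(10m − (−20))² = 50(m² + 1)
m² + 8m + 7 = 0, so m = −1 or m = −7.
Through (−10, 16) these give x + y = 6 and 7x + y = −54.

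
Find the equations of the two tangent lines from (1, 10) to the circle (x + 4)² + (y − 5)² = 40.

x + 3y = 31 and 3x + y = 13

A line y − (10) = m(x − (1)) is tangent when its distance from (−4, 5) is 2√10:
(−5m − (−5))² = 40(m² + 1)
3m² + 10m + 3 = 0, so m = −1/3 or m = −3.
With m = −1/3: x + 3y = 31. With m = −3: 3x + y = 13.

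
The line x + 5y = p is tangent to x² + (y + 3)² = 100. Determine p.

p = −15 ± 10√26

The line touches the circle iff its distance from (0, −3) is 10:
|1·0 + 5·(−3) − p| / √26 = 10
|p − (−15)| = 10√26.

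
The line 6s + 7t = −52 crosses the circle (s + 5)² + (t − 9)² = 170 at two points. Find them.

Substitute t = (−52 − 6s)/7:
85s² + 1870s + 6120 = 0  ⟹  s² + 22s + 72 = 0
s = −4 or s = −18, giving (−4, −4) and (−18, 8).

(−18, 8) and (−4, −4)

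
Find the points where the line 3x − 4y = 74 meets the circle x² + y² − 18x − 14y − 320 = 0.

Substitute y = (−74 + 3x)/4:
25x² − 900x + 4500 = 0  ⟹  x² − 36x + 180 = 0
x = 30 or x = 6, giving (30, 4) and (6, −14).

(6, −14) and (30, 4)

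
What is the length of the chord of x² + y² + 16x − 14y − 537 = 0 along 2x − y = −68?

14√5

The distance from (−8, 7) to the line is 45/√5, and r² = 650.
Half the chord is √(r² − d²) = √(245), so the full chord is 14√5.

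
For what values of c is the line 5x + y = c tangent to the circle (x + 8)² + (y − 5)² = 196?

c = −35 ± 14√26

For a tangent, require d(centre, line) = r = 14.
|5·(−8) + 1·5 − c| / √26 = 14
|c − (−35)| = 14√26.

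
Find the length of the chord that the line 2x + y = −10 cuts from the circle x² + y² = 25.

The distance from (0, 0) to the line is 10/√5, and r² = 25.
Chord = 2√(r² − d²) = 2·√(5) = 2√5.

2√5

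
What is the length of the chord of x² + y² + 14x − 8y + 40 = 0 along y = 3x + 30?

Substitute y = 3x + 30:
10x² + 170x + 700 = 0  ⟹  x² + 17x + 70 = 0
x = −7 or x = −10, giving (−7, 9) and (−10, 0).
|(−7, 9) − (−10, 0)| = √((3)² + (9)²) = 3√10.

3√10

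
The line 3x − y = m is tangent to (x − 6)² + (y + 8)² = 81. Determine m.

m = 26 ± 9√10

The line touches the circle iff its distance from (6, −8) is 9:
|3·6 − 1·(−8) − m| / √10 = 9
|m − (26)| = 9√10.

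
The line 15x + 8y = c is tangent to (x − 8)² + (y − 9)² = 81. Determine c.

c = 39 or c = 345

Tangency holds when the distance from the centre (8, 9) to the line equals the radius 9:
|15·8 + 8·9 − c| / √289 = 9
|c − (192)| = 9·17, so c = 345 or c = 39.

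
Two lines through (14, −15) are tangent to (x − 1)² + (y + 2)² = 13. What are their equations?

Let a tangent through (14, −15) have slope m. Its distance from (1, −2) must equal √13:
(−13m − (13))² = 13(m² + 1)
6m² + 13m + 6 = 0, so m = −2/3 or m = −3/2.
Through (14, −15) these give 2x + 3y = −17 and 3x + 2y = 12.

2x + 3y = −17 and 3x + 2y = 12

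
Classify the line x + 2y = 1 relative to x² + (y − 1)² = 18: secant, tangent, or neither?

Centre (0, 1), r² = 18. Distance² from centre to line = (1)²/5 = 1/5.
Since d² < r², the line cuts the circle twice.

secant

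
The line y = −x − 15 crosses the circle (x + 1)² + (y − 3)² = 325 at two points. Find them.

(−19, 4) and (0, −15)

Substitute y = −x − 15:
2x² + 38x = 0  ⟹  x² + 19x = 0
x = 0 or x = −19, giving (0, −15) and (−19, 4).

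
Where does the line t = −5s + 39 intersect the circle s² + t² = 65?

Express t = −5s + 39 and substitute into the circle:
26s² − 390s + 1456 = 0  ⟹  s² − 15s + 56 = 0
s = 8 or s = 7, giving (8, −1) and (7, 4).

(7, 4) and (8, −1)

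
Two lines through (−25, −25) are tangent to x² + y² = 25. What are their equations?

4x − 3y = −25 and 3x − 4y = 25

A line y − (−25) = m(x − (−25)) is tangent when its distance from (0, 0) is 5:
[m·(25) − (25)]² = 25(m² + 1)
12m² − 25m + 12 = 0, so m = 4/3 or m = 3/4.
Through (−25, −25) these give 4x − 3y = −25 and 3x − 4y = 25.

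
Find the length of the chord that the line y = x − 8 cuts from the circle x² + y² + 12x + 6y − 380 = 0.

The distance from (−6, −3) to the line is 11/√2, and r² = 425.
Chord = 2√(r² − d²) = 2·√(729/2) = 27√2.

27√2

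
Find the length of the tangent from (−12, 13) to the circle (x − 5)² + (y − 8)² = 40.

√274

With centre O = (5, 8), |OP|² = 314 and r² = 40.
Power of the point: PT² = |PO|² − r² = 274, so PT = √274.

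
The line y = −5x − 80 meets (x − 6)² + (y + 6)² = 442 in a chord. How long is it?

2√26

Centre (6, −6), r² = 442. Perpendicular distance d from centre to line = |104| / √26 = 104/√26.
Half the chord is √(r² − d²) = √(26), so the full chord is 2√26.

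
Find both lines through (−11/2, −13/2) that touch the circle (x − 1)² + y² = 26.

5x − y = −21 and x − 5y = 27

A line y − (−13/2) = m(x − (−11/2)) is tangent when its distance from (1, 0) is √26:
[m·(13/2) − (13/2)]² = 26(m² + 1)
5m² − 26m + 5 = 0, so m = 5 or m = 1/5.
With m = 5: 5x − y = −21. With m = 1/5: x − 5y = 27.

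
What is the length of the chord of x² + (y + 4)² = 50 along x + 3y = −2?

Centre (0, −4), r² = 50. Perpendicular distance d from centre to line = |−10| / √10 = 10/√10.
Chord = 2√(r² − d²) = 2·√(40) = 4√10.

4√10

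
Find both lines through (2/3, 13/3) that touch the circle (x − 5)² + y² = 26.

Write the tangent as mx − y + (13/3 − m·(2/3)) = 0 and set its distance from the centre to √26:
[m·(13/3) − (−13/3)]² = 26(m² + 1)
5m² − 26m + 5 = 0, so m = 5 or m = 1/5.
Through (2/3, 13/3) these give 5x − y = −1 and x − 5y = −21.

5x − y = −1 and x − 5y = −21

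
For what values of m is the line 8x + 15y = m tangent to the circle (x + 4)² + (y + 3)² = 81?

m = −230 or m = 76

The line touches the circle iff its distance from (−4, −3) is 9:
|8·(−4) + 15·(−3) − m| / √289 = 9
|m − (−77)| = 9·17, so m = 76 or m = −230.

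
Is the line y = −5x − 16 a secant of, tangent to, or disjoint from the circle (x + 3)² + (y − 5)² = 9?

d² = (5·(−3) + 1·5 − (−16))²/26 = 18/13; r² = 9.
Since d² < r², the line cuts the circle twice.

secant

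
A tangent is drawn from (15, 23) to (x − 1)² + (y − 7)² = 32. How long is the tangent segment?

With centre O = (1, 7), |OP|² = 452 and r² = 32.
By the tangent–radius right angle, tangent length = √(|PO|² − r²) = √420 = 2√105.

2√105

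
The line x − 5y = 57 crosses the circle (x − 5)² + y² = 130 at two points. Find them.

Express y = (−57 + x)/5 and substitute into the circle:
26x² − 364x + 624 = 0  ⟹  x² − 14x + 24 = 0
x = 12 or x = 2, giving (12, −9) and (2, −11).

(2, −11) and (12, −9)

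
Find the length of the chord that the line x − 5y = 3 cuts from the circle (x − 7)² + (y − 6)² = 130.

The distance from (7, 6) to the line is 26/√26, and r² = 130.
Half the chord is √(r² − d²) = √(104), so the full chord is 4√26.

4√26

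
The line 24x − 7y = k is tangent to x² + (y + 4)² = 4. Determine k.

The line touches the circle iff its distance from (0, −4) is 2:
|24·0 − 7·(−4) − k| / √625 = 2
|k − (28)| = 2·25, so k = 78 or k = −22.

k = −22 or k = 78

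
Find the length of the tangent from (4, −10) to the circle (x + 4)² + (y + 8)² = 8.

With centre O = (−4, −8), |OP|² = 68 and r² = 8.
The tangent meets the radius at right angles, so tangent² = |PO|² − r² = 68 − 8 = 60.

2√15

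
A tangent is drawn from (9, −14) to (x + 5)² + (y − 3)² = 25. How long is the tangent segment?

Centre (−5, 3), r² = 25. |PO|² = (14)² + (−17)² = 485.
The tangent meets the radius at right angles, so tangent² = |PO|² − r² = 485 − 25 = 460.

2√115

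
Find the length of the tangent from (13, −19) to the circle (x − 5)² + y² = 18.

The centre is (5, 0) and r = 3√2. The square of the distance from P to the centre is 64 + 361 = 425.
The tangent meets the radius at right angles, so tangent² = |PO|² − r² = 425 − 18 = 407.

√407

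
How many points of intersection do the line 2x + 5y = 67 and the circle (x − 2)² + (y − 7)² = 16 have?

0

Centre (2, 7), r² = 16. Distance² from centre to line = (−28)²/29 = 784/29.
Since d² > r², the line lies outside the circle.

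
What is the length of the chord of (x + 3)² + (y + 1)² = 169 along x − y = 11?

The distance from (−3, −1) to the line is 13/√2, and r² = 169.
Half the chord is √(r² − d²) = √(169/2), so the full chord is 13√2.

13√2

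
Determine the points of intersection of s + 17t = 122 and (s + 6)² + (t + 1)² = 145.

Substitute t = (122 − s)/17:
290s² + 3190s − 12180 = 0  ⟹  s² + 11s − 42 = 0
s = 3 or s = −14, giving (3, 7) and (−14, 8).

(−14, 8) and (3, 7)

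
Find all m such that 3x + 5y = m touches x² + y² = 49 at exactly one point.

Tangency holds when the distance from the centre (0, 0) to the line equals the radius 7:
|3·0 + 5·0 − m| / √34 = 7
|m| = 7√34.

m = ±7√34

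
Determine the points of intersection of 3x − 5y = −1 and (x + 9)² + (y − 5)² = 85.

(−7, −4) and (−2, −1)

From the line, y = (1 + 3x)/5. Substituting:
34x² + 306x + 476 = 0  ⟹  x² + 9x + 14 = 0
x = −2 or x = −7, giving (−2, −1) and (−7, −4).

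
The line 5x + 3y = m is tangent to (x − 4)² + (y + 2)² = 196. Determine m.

m = 14 ± 14√34

For a tangent, require d(centre, line) = r = 14.
|5·4 + 3·(−2) − m| / √34 = 14
|m − (14)| = 14√34.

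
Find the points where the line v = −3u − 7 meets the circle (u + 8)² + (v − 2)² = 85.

From the line, v = −3u − 7. Substituting:
10u² + 70u + 60 = 0  ⟹  u² + 7u + 6 = 0
u = −1 or u = −6, giving (−1, −4) and (−6, 11).

(−6, 11) and (−1, −4)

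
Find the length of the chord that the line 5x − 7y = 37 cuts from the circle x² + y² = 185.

Express y = (−37 + 5x)/7 and substitute into the circle:
74x² − 370x − 7696 = 0  ⟹  x² − 5x − 104 = 0
x = 13 or x = −8, giving (13, 4) and (−8, −11).
Chord length = distance between (13, 4) and (−8, −11) = √666 = 3√74.

3√74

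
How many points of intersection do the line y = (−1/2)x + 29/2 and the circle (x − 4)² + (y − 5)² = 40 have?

0

Centre (4, 5), r² = 40. Distance² from centre to line = (−15)²/5 = 45.
Since d² > r², the line lies outside the circle.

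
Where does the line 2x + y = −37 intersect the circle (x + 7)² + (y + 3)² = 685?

From the line, y = −2x − 37. Substituting:
5x² + 150x + 520 = 0  ⟹  x² + 30x + 104 = 0
x = −4 or x = −26, giving (−4, −29) and (−26, 15).

(−26, 15) and (−4, −29)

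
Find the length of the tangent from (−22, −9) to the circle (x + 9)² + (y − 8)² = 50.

The centre is (−9, 8) and r = 5√2. The square of the distance from P to the centre is 169 + 289 = 458.
By the tangent–radius right angle, tangent length = √(|PO|² − r²) = √408 = 2√102.

2√102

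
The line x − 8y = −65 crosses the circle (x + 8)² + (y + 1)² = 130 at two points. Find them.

Express y = (65 + x)/8 and substitute into the circle:
65x² + 1170x + 1105 = 0  ⟹  x² + 18x + 17 = 0
x = −1 or x = −17, giving (−1, 8) and (−17, 6).

(−17, 6) and (−1, 8)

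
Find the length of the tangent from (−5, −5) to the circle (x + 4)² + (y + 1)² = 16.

Centre (−4, −1), r² = 16. |PO|² = (−1)² + (−4)² = 17.
The tangent meets the radius at right angles, so tangent² = |PO|² − r² = 17 − 16 = 1.

1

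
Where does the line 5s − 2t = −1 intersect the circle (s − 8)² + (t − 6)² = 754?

(−7, −17) and (13, 33)

Substitute t = (1 + 5s)/2:
29s² − 174s − 2639 = 0  ⟹  s² − 6s − 91 = 0
s = 13 or s = −7, giving (13, 33) and (−7, −17).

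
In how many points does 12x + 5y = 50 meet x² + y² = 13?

0

d² = (12·0 + 5·0 − (50))²/169 = 2500/169; r² = 13.
Since d² > r², the line lies outside the circle.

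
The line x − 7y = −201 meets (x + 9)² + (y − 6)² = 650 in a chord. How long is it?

20√2

Express y = (201 + x)/7 and substitute into the circle:
50x² + 1200x − 2600 = 0  ⟹  x² + 24x − 52 = 0
x = 2 or x = −26, giving (2, 29) and (−26, 25).
|(2, 29) − (−26, 25)| = √((28)² + (4)²) = 20√2.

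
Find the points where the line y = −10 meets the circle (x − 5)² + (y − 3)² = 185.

From the line, y = −10. Substituting:
x² − 10x + 9 = 0
x = 9 or x = 1, giving (9, −10) and (1, −10).

(1, −10) and (9, −10)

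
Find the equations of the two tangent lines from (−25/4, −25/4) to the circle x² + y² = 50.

A line y − (−25/4) = m(x − (−25/4)) is tangent when its distance from (0, 0) is 5√2:
(25/4m − (25/4))² = 50(m² + 1)
7m² + 50m + 7 = 0, so m = −1/7 or m = −7.
With m = −1/7: x + 7y = −50. With m = −7: 7x + y = −50.

x + 7y = −50 and 7x + y = −50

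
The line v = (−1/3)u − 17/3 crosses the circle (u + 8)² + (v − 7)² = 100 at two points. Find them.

Express v = (−17 − u)/3 and substitute into the circle:
10u² + 220u + 1120 = 0  ⟹  u² + 22u + 112 = 0
u = −8 or u = −14, giving (−8, −3) and (−14, −1).

(−14, −1) and (−8, −3)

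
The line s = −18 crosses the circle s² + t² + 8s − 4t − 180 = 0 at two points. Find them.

(−18, 0) and (−18, 4)

The line gives s = −18. Substituting into the circle:
t² − 4t = 0
t = 4 or t = 0, giving (−18, 4) and (−18, 0).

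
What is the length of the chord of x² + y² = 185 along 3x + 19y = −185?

√370

The distance from (0, 0) to the line is 185/√370, and r² = 185.
Half the chord is √(r² − d²) = √(185/2), so the full chord is √370.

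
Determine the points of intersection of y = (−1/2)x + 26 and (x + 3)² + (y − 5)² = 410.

Substitute y = (52 − x)/2:
5x² − 60x + 160 = 0  ⟹  x² − 12x + 32 = 0
x = 8 or x = 4, giving (8, 22) and (4, 24).

(4, 24) and (8, 22)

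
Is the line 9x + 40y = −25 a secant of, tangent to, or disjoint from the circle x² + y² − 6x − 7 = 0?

d² = (9·3 + 40·0 − (−25))²/1681 = 2704/1681; r² = 16.
Since d² < r², the line cuts the circle twice.

secant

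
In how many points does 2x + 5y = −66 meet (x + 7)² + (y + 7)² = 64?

2

d² = (2·(−7) + 5·(−7) − (−66))²/29 = 289/29; r² = 64.
Since d² < r², the line cuts the circle twice.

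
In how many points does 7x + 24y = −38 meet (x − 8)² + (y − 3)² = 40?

0

Centre (8, 3), r² = 40. Distance² from centre to line = (166)²/625 = 27556/625.
Since d² > r², the line lies outside the circle.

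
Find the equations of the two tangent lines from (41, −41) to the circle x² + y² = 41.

Write the tangent as mx − y + (−41 − m·(41)) = 0 and set its distance from the centre to √41:
(−41m − (41))² = 41(m² + 1)
20m² + 41m + 20 = 0, so m = −5/4 or m = −4/5.
With m = −5/4: 5x + 4y = 41. With m = −4/5: 4x + 5y = −41.

5x + 4y = 41 and 4x + 5y = −41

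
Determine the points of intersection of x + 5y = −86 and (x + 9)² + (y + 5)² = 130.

(−16, −14) and (−6, −16)

Express y = (−86 − x)/5 and substitute into the circle:
26x² + 572x + 2496 = 0  ⟹  x² + 22x + 96 = 0
x = −6 or x = −16, giving (−6, −16) and (−16, −14).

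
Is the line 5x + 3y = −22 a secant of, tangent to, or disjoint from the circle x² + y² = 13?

Substituting the line into the circle gives 34x² + 220x + 367 = 0.
Discriminant = (220)² − 4·34·(367) = −1512 < 0.
No real roots: the line does not meet the circle.

disjoint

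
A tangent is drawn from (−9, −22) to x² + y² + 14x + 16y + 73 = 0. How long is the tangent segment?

With centre O = (−7, −8), |OP|² = 200 and r² = 40.
The tangent meets the radius at right angles, so tangent² = |PO|² − r² = 200 − 40 = 160.

4√10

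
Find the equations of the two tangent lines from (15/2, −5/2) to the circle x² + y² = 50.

7x + y = 50 and x − y = 10

A line y − (−5/2) = m(x − (15/2)) is tangent when its distance from (0, 0) is 5√2:
(−15/2m − (5/2))² = 50(m² + 1)
m² + 6m − 7 = 0, so m = −7 or m = 1.
Through (15/2, −5/2) these give 7x + y = 50 and x − y = 10.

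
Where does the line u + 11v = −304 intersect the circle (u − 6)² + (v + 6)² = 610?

(−7, −27) and (15, −29)

Substitute v = (−304 − u)/11:
122u² − 976u − 12810 = 0  ⟹  u² − 8u − 105 = 0
u = 15 or u = −7, giving (15, −29) and (−7, −27).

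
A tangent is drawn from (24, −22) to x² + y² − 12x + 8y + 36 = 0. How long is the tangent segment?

The centre is (6, −4) and r = 4. The square of the distance from P to the centre is 324 + 324 = 648.
Power of the point: PT² = |PO|² − r² = 632, so PT = 2√158.

2√158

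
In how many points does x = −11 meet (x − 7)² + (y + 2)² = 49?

d² = (1·7 + 0·(−2) − (−11))² = 324; r² = 49.
Since d² > r², the line lies outside the circle.

0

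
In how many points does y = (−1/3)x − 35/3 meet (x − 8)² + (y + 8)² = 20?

d² = (1·8 + 3·(−8) − (−35))²/10 = 361/10; r² = 20.
Since d² > r², the line lies outside the circle.

0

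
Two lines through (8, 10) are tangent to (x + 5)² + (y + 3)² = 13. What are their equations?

Write the tangent as mx − y + (10 − m·(8)) = 0 and set its distance from the centre to √13:
[m·(−13) − (−13)]² = 13(m² + 1)
6m² − 13m + 6 = 0, so m = 2/3 or m = 3/2.
Through (8, 10) these give 2x − 3y = −14 and 3x − 2y = 4.

2x − 3y = −14 and 3x − 2y = 4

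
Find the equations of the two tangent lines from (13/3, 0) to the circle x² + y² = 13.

A line y − (0) = m(x − (13/3)) is tangent when its distance from (0, 0) is √13:
(−13/3m − (0))² = 13(m² + 1)
4m² − 9 = 0, so m = −3/2 or m = 3/2.
Through (13/3, 0) these give 3x + 2y = 13 and 3x − 2y = 13.

3x + 2y = 13 and 3x − 2y = 13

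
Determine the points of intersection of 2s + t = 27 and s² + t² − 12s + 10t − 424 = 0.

(5, 17) and (23, −19)

From the line, t = −2s + 27. Substituting:
5s² − 140s + 575 = 0  ⟹  s² − 28s + 115 = 0
s = 23 or s = 5, giving (23, −19) and (5, 17).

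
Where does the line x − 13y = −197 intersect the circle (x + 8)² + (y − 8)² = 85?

Express y = (197 + x)/13 and substitute into the circle:
170x² + 2890x + 5100 = 0  ⟹  x² + 17x + 30 = 0
x = −2 or x = −15, giving (−2, 15) and (−15, 14).

(−15, 14) and (−2, 15)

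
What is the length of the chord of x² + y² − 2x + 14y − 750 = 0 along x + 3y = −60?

Substitute y = (−60 − x)/3:
10x² + 60x − 5670 = 0  ⟹  x² + 6x − 567 = 0
x = 21 or x = −27, giving (21, −27) and (−27, −11).
Chord length = distance between (21, −27) and (−27, −11) = √2560 = 16√10.

16√10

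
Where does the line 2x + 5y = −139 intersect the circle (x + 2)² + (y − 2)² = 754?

(−17, −21) and (−7, −25)

Substitute y = (−139 − 2x)/5:
29x² + 696x + 3451 = 0  ⟹  x² + 24x + 119 = 0
x = −7 or x = −17, giving (−7, −25) and (−17, −21).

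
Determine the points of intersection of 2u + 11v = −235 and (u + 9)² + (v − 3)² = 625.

(−24, −17) and (−2, −21)

Substitute v = (−235 − 2u)/11:
125u² + 3250u + 6000 = 0  ⟹  u² + 26u + 48 = 0
u = −2 or u = −24, giving (−2, −21) and (−24, −17).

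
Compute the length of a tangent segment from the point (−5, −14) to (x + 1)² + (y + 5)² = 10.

With centre O = (−1, −5), |OP|² = 97 and r² = 10.
The tangent meets the radius at right angles, so tangent² = |PO|² − r² = 97 − 10 = 87.

√87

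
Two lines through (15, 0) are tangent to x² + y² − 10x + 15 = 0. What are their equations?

x − 3y = 15 and x + 3y = 15

Write the tangent as mx − y + (0 − m·(15)) = 0 and set its distance from the centre to √10:
[m·(−10) − (0)]² = 10(m² + 1)
9m² − 1 = 0, so m = 1/3 or m = −1/3.
Through (15, 0) these give x − 3y = 15 and x + 3y = 15.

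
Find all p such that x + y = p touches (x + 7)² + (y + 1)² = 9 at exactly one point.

p = −8 ± 3√2

Tangency holds when the distance from the centre (−7, −1) to the line equals the radius 3:
|1·(−7) + 1·(−1) − p| / √2 = 3
|p − (−8)| = 3√2.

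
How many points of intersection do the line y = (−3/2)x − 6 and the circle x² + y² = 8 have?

Substituting the line into the circle gives 13x² + 72x + 112 = 0.
Discriminant = (72)² − 4·13·(112) = −640 < 0.
No real roots: the line does not meet the circle.

0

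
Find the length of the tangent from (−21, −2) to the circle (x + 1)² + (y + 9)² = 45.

Centre (−1, −9), r² = 45. |PO|² = (−20)² + (7)² = 449.
Power of the point: PT² = |PO|² − r² = 404, so PT = 2√101.

2√101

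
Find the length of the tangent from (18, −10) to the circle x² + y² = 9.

With centre O = (0, 0), |OP|² = 424 and r² = 9.
The tangent meets the radius at right angles, so tangent² = |PO|² − r² = 424 − 9 = 415.

√415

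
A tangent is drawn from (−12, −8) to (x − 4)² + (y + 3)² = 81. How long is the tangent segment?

With centre O = (4, −3), |OP|² = 281 and r² = 81.
The tangent meets the radius at right angles, so tangent² = |PO|² − r² = 281 − 81 = 200.

10√2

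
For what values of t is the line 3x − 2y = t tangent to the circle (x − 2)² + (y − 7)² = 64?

The line touches the circle iff its distance from (2, 7) is 8:
|3·2 − 2·7 − t| / √13 = 8
|t − (−8)| = 8√13.

t = −8 ± 8√13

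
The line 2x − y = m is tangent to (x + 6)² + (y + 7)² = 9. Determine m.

m = −5 ± 3√5

For a tangent, require d(centre, line) = r = 3.
|2·(−6) − 1·(−7) − m| / √5 = 3
|m − (−5)| = 3√5.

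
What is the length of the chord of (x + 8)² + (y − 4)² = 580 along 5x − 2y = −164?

4√29

Substitute y = (164 + 5x)/2:
29x² + 1624x + 22272 = 0  ⟹  x² + 56x + 768 = 0
x = −24 or x = −32, giving (−24, 22) and (−32, 2).
|(−24, 22) − (−32, 2)| = √((8)² + (20)²) = 4√29.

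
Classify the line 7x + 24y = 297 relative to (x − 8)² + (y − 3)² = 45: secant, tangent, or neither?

Substituting the line into the circle gives 625x² − 12366x + 61569 = 0.
Discriminant = (−12366)² − 4·625·(61569) = −1004544 < 0.
No real roots: the line does not meet the circle.

neither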